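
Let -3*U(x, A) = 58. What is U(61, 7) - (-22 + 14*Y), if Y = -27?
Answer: 1142/3 ≈ 380.67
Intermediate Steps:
U(x, A) = -58/3 (U(x, A) = -⅓*58 = -58/3)
U(61, 7) - (-22 + 14*Y) = -58/3 - (-22 + 14*(-27)) = -58/3 - (-22 - 378) = -58/3 - 1*(-400) = -58/3 + 400 = 1142/3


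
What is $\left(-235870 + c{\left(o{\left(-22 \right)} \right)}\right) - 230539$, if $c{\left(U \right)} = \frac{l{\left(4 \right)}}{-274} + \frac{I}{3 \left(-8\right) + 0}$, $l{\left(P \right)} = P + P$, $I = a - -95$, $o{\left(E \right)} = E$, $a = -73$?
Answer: $- \frac{766777951}{1644} \approx -4.6641 \cdot 10^{5}$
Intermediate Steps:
$I = 22$ ($I = -73 - -95 = -73 + 95 = 22$)
$l{\left(P \right)} = 2 P$
$c{\left(U \right)} = - \frac{1555}{1644}$ ($c{\left(U \right)} = \frac{2 \cdot 4}{-274} + \frac{22}{3 \left(-8\right) + 0} = 8 \left(- \frac{1}{274}\right) + \frac{22}{-24 + 0} = - \frac{4}{137} + \frac{22}{-24} = - \frac{4}{137} + 22 \left(- \frac{1}{24}\right) = - \frac{4}{137} - \frac{11}{12} = - \frac{1555}{1644}$)
$\left(-235870 + c{\left(o{\left(-22 \right)} \right)}\right) - 230539 = \left(-235870 - \frac{1555}{1644}\right) - 230539 = - \frac{387771835}{1644} - 230539 = - \frac{766777951}{1644}$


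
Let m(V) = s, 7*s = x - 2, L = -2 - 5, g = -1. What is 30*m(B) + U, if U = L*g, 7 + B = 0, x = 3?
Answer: 79/7 ≈ 11.286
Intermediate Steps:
B = -7 (B = -7 + 0 = -7)
L = -7
s = ⅐ (s = (3 - 2)/7 = (⅐)*1 = ⅐ ≈ 0.14286)
U = 7 (U = -7*(-1) = 7)
m(V) = ⅐
30*m(B) + U = 30*(⅐) + 7 = 30/7 + 7 = 79/7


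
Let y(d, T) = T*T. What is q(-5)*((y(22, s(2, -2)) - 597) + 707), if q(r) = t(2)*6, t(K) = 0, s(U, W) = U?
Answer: 0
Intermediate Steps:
y(d, T) = T²
q(r) = 0 (q(r) = 0*6 = 0)
q(-5)*((y(22, s(2, -2)) - 597) + 707) = 0*((2² - 597) + 707) = 0*((4 - 597) + 707) = 0*(-593 + 707) = 0*114 = 0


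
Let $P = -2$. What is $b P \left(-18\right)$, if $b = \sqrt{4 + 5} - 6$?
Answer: $-108$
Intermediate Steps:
$b = -3$ ($b = \sqrt{9} - 6 = 3 - 6 = -3$)
$b P \left(-18\right) = \left(-3\right) \left(-2\right) \left(-18\right) = 6 \left(-18\right) = -108$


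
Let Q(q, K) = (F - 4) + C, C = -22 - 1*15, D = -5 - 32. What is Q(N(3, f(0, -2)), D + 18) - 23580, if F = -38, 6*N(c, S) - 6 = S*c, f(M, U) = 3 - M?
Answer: -23659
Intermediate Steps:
N(c, S) = 1 + S*c/6 (N(c, S) = 1 + (S*c)/6 = 1 + S*c/6)
D = -37
C = -37 (C = -22 - 15 = -37)
Q(q, K) = -79 (Q(q, K) = (-38 - 4) - 37 = -42 - 37 = -79)
Q(N(3, f(0, -2)), D + 18) - 23580 = -79 - 23580 = -23659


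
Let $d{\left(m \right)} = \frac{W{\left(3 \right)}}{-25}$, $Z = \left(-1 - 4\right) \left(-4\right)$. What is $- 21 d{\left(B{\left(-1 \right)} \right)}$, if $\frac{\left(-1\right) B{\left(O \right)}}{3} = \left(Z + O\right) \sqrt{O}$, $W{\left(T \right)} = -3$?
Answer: $- \frac{63}{25} \approx -2.52$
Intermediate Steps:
$Z = 20$ ($Z = \left(-5\right) \left(-4\right) = 20$)
$B{\left(O \right)} = - 3 \sqrt{O} \left(20 + O\right)$ ($B{\left(O \right)} = - 3 \left(20 + O\right) \sqrt{O} = - 3 \sqrt{O} \left(20 + O\right)$)
$d{\left(m \right)} = \frac{3}{25}$ ($d{\left(m \right)} = - \frac{3}{-25} = \left(-3\right) \left(- \frac{1}{25}\right) = \frac{3}{25}$)
$- 21 d{\left(B{\left(-1 \right)} \right)} = \left(-21\right) \frac{3}{25} = - \frac{63}{25}$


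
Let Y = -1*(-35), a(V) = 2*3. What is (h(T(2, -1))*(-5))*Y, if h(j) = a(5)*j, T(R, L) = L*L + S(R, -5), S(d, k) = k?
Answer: 4200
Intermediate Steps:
a(V) = 6
T(R, L) = -5 + L**2 (T(R, L) = L*L - 5 = L**2 - 5 = -5 + L**2)
h(j) = 6*j
Y = 35
(h(T(2, -1))*(-5))*Y = ((6*(-5 + (-1)**2))*(-5))*35 = ((6*(-5 + 1))*(-5))*35 = ((6*(-4))*(-5))*35 = -24*(-5)*35 = 120*35 = 4200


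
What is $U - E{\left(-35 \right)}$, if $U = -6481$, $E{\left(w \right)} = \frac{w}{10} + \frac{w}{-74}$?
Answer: $- \frac{239685}{37} \approx -6478.0$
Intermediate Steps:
$E{\left(w \right)} = \frac{16 w}{185}$ ($E{\left(w \right)} = w \frac{1}{10} + w \left(- \frac{1}{74}\right) = \frac{w}{10} - \frac{w}{74} = \frac{16 w}{185}$)
$U - E{\left(-35 \right)} = -6481 - \frac{16}{185} \left(-35\right) = -6481 - - \frac{112}{37} = -6481 + \frac{112}{37} = - \frac{239685}{37}$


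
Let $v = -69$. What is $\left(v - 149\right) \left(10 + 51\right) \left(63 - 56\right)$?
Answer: $-93086$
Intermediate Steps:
$\left(v - 149\right) \left(10 + 51\right) \left(63 - 56\right) = \left(-69 - 149\right) \left(10 + 51\right) \left(63 - 56\right) = - 218 \cdot 61 \cdot 7 = \left(-218\right) 427 = -93086$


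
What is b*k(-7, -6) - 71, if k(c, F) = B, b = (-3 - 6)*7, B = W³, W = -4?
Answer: 3961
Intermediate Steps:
B = -64 (B = (-4)³ = -64)
b = -63 (b = -9*7 = -63)
k(c, F) = -64
b*k(-7, -6) - 71 = -63*(-64) - 71 = 4032 - 71 = 3961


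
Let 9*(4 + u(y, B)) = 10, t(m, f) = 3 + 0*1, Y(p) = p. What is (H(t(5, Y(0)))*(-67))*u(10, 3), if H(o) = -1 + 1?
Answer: 0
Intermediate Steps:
t(m, f) = 3 (t(m, f) = 3 + 0 = 3)
u(y, B) = -26/9 (u(y, B) = -4 + (1/9)*10 = -4 + 10/9 = -26/9)
H(o) = 0
(H(t(5, Y(0)))*(-67))*u(10, 3) = (0*(-67))*(-26/9) = 0*(-26/9) = 0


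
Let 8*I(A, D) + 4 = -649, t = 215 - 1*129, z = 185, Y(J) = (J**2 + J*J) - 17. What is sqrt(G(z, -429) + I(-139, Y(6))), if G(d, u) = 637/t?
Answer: 11*I*sqrt(18146)/172 ≈ 8.615*I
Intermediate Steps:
Y(J) = -17 + 2*J**2 (Y(J) = (J**2 + J**2) - 17 = 2*J**2 - 17 = -17 + 2*J**2)
t = 86 (t = 215 - 129 = 86)
I(A, D) = -653/8 (I(A, D) = -1/2 + (1/8)*(-649) = -1/2 - 649/8 = -653/8)
G(d, u) = 637/86
sqrt(G(z, -429) + I(-139, Y(6))) = sqrt(637/86 - 653/8) = sqrt(-25531/344) = 11*I*sqrt(18146)/172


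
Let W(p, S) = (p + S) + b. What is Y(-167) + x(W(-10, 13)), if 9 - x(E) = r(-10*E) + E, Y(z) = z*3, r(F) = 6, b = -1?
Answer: -500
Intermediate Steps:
Y(z) = 3*z
W(p, S) = -1 + S + p (W(p, S) = (p + S) - 1 = (S + p) - 1 = -1 + S + p)
x(E) = 3 - E (x(E) = 9 - (6 + E) = 9 + (-6 - E) = 3 - E)
Y(-167) + x(W(-10, 13)) = 3*(-167) + (3 - (-1 + 13 - 10)) = -501 + (3 - 1*2) = -501 + (3 - 2) = -501 + 1 = -500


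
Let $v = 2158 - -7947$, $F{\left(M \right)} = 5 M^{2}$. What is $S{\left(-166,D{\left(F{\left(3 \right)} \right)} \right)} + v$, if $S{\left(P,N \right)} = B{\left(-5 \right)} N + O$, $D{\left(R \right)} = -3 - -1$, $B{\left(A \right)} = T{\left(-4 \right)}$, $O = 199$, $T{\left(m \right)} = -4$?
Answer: $10312$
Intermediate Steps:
$B{\left(A \right)} = -4$
$D{\left(R \right)} = -2$ ($D{\left(R \right)} = -3 + 1 = -2$)
$S{\left(P,N \right)} = 199 - 4 N$ ($S{\left(P,N \right)} = - 4 N + 199 = 199 - 4 N$)
$v = 10105$ ($v = 2158 + 7947 = 10105$)
$S{\left(-166,D{\left(F{\left(3 \right)} \right)} \right)} + v = \left(199 - -8\right) + 10105 = \left(199 + 8\right) + 10105 = 207 + 10105 = 10312$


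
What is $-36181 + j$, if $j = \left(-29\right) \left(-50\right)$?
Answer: $-34731$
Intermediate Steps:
$j = 1450$
$-36181 + j = -36181 + 1450 = -34731$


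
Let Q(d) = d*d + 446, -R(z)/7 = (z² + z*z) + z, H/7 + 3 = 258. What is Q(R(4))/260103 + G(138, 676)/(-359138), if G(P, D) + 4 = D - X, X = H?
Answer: 23256369739/93412871214 ≈ 0.24896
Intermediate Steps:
H = 1785 (H = -21 + 7*258 = -21 + 1806 = 1785)
R(z) = -14*z² - 7*z (R(z) = -7*((z² + z*z) + z) = -7*((z² + z²) + z) = -7*(2*z² + z) = -7*(z + 2*z²) = -14*z² - 7*z)
X = 1785
G(P, D) = -1789 + D (G(P, D) = -4 + (D - 1*1785) = -4 + (D - 1785) = -4 + (-1785 + D) = -1789 + D)
Q(d) = 446 + d² (Q(d) = d² + 446 = 446 + d²)
Q(R(4))/260103 + G(138, 676)/(-359138) = (446 + (-7*4*(1 + 2*4))²)/260103 + (-1789 + 676)/(-359138) = (446 + (-7*4*(1 + 8))²)*(1/260103) - 1113*(-1/359138) = (446 + (-7*4*9)²)*(1/260103) + 1113/359138 = (446 + (-252)²)*(1/260103) + 1113/359138 = (446 + 63504)*(1/260103) + 1113/359138 = 63950*(1/260103) + 1113/359138 = 63950/260103 + 1113/359138 = 23256369739/93412871214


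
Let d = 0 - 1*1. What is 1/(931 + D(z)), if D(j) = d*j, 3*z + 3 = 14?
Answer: 3/2782 ≈ 0.0010784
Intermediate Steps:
z = 11/3 (z = -1 + (⅓)*14 = -1 + 14/3 = 11/3 ≈ 3.6667)
d = -1 (d = 0 - 1 = -1)
D(j) = -j
1/(931 + D(z)) = 1/(931 - 1*11/3) = 1/(931 - 11/3) = 1/(2782/3) = 3/2782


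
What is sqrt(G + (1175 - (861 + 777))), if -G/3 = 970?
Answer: I*sqrt(3373) ≈ 58.078*I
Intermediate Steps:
G = -2910 (G = -3*970 = -2910)
sqrt(G + (1175 - (861 + 777))) = sqrt(-2910 + (1175 - (861 + 777))) = sqrt(-2910 + (1175 - 1*1638)) = sqrt(-2910 + (1175 - 1638)) = sqrt(-2910 - 463) = sqrt(-3373) = I*sqrt(3373)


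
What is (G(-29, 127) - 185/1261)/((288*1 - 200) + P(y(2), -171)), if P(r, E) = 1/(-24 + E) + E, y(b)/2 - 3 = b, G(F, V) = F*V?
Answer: 34833360/785021 ≈ 44.372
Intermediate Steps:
y(b) = 6 + 2*b
P(r, E) = E + 1/(-24 + E)
(G(-29, 127) - 185/1261)/((288*1 - 200) + P(y(2), -171)) = (-29*127 - 185/1261)/((288*1 - 200) + (1 + (-171)**2 - 24*(-171))/(-24 - 171)) = (-3683 - 185*1/1261)/((288 - 200) + (1 + 29241 + 4104)/(-195)) = (-3683 - 185/1261)/(88 - 1/195*33346) = -4644448/(1261*(88 - 33346/195)) = -4644448/(1261*(-16186/195)) = -4644448/1261*(-195/16186) = 34833360/785021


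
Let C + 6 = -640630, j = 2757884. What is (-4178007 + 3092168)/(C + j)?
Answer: -1085839/2117248 ≈ -0.51285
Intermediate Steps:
C = -640636 (C = -6 - 640630 = -640636)
(-4178007 + 3092168)/(C + j) = (-4178007 + 3092168)/(-640636 + 2757884) = -1085839/2117248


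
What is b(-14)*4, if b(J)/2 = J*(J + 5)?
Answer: 1008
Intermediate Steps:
b(J) = 2*J*(5 + J) (b(J) = 2*(J*(J + 5)) = 2*(J*(5 + J)) = 2*J*(5 + J))
b(-14)*4 = (2*(-14)*(5 - 14))*4 = (2*(-14)*(-9))*4 = 252*4 = 1008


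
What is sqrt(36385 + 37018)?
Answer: sqrt(73403) ≈ 270.93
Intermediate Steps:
sqrt(36385 + 37018) = sqrt(73403)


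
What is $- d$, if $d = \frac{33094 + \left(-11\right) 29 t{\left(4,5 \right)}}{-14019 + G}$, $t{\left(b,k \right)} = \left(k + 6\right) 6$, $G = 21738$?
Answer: $- \frac{12040}{7719} \approx -1.5598$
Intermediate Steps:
$t{\left(b,k \right)} = 36 + 6 k$ ($t{\left(b,k \right)} = \left(6 + k\right) 6 = 36 + 6 k$)
$d = \frac{12040}{7719}$ ($d = \frac{33094 + \left(-11\right) 29 \left(36 + 6 \cdot 5\right)}{-14019 + 21738} = \frac{33094 - 319 \left(36 + 30\right)}{7719} = \left(33094 - 21054\right) \frac{1}{7719} = 12040 \cdot \frac{1}{7719} = \frac{12040}{7719} \approx 1.5598$)
$- d = \left(-1\right) \frac{12040}{7719} = - \frac{12040}{7719}$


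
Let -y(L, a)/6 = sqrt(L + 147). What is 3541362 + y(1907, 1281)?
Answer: 3541362 - 6*sqrt(2054) ≈ 3.5411e+6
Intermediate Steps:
y(L, a) = -6*sqrt(147 + L) (y(L, a) = -6*sqrt(L + 147) = -6*sqrt(147 + L))
3541362 + y(1907, 1281) = 3541362 - 6*sqrt(147 + 1907) = 3541362 - 6*sqrt(2054)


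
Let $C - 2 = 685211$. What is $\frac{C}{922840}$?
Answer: $\frac{685213}{922840} \approx 0.74251$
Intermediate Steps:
$C = 685213$ ($C = 2 + 685211 = 685213$)
$\frac{C}{922840} = \frac{685213}{922840}$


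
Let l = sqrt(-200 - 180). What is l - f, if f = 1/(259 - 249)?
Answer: -1/10 + 2*I*sqrt(95) ≈ -0.1 + 19.494*I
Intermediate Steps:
f = 1/10 ≈ 0.10000
l = 2*I*sqrt(95) (l = sqrt(-380) = 2*I*sqrt(95) ≈ 19.494*I)
l - f = 2*I*sqrt(95) - 1*1/10 = 2*I*sqrt(95) - 1/10 = -1/10 + 2*I*sqrt(95)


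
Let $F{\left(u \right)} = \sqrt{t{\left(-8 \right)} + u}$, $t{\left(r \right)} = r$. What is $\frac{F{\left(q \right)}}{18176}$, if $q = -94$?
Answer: $\frac{i \sqrt{102}}{18176} \approx 0.00055565 i$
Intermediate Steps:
$F{\left(u \right)} = \sqrt{-8 + u}$
$\frac{F{\left(q \right)}}{18176} = \frac{\sqrt{-8 - 94}}{18176} = \sqrt{-102} \cdot \frac{1}{18176} = i \sqrt{102} \cdot \frac{1}{18176} = \frac{i \sqrt{102}}{18176}$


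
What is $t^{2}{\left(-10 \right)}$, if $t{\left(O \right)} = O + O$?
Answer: $400$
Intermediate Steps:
$t{\left(O \right)} = 2 O$
$t^{2}{\left(-10 \right)} = \left(2 \left(-10\right)\right)^{2} = \left(-20\right)^{2} = 400$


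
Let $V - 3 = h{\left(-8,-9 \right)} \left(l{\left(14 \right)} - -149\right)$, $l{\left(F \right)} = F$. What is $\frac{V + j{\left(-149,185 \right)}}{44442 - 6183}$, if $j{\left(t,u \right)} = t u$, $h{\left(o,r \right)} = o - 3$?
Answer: $- \frac{9785}{12753} \approx -0.76727$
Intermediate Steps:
$h{\left(o,r \right)} = -3 + o$ ($h{\left(o,r \right)} = o - 3 = -3 + o$)
$V = -1790$ ($V = 3 + \left(-3 - 8\right) \left(14 - -149\right) = 3 - 11 \left(14 + 149\right) = 3 - 1793 = -1790$)
$\frac{V + j{\left(-149,185 \right)}}{44442 - 6183} = \frac{-1790 - 27565}{44442 - 6183} = \frac{-1790 - 27565}{38259} = \left(-29355\right) \frac{1}{38259} = - \frac{9785}{12753}$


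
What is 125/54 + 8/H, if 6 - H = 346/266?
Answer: 135581/33750 ≈ 4.0172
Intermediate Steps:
H = 625/133 (H = 6 - 346/266 = 6 - 1*173/133 = 6 - 173/133 = 625/133 ≈ 4.6992)
125/54 + 8/H = 125/54 + 8/(625/133) = 125*(1/54) + 8*(133/625) = 125/54 + 1064/625 = 135581/33750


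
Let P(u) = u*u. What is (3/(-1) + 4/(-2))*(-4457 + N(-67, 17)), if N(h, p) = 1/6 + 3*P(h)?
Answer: -270305/6 ≈ -45051.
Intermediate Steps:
P(u) = u²
N(h, p) = ⅙ + 3*h² (N(h, p) = 1/6 + 3*h² = ⅙ + 3*h²)
(3/(-1) + 4/(-2))*(-4457 + N(-67, 17)) = (3/(-1) + 4/(-2))*(-4457 + (⅙ + 3*(-67)²)) = (3*(-1) + 4*(-½))*(-4457 + (⅙ + 3*4489)) = (-3 - 2)*(-4457 + (⅙ + 13467)) = -5*(-4457 + 80803/6) = -5*54061/6 = -270305/6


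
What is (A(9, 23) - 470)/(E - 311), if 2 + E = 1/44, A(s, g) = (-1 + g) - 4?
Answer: 19888/13771 ≈ 1.4442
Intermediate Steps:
A(s, g) = -5 + g
E = -87/44 (E = -2 + 1/44 = -87/44 ≈ -1.9773)
(A(9, 23) - 470)/(E - 311) = ((-5 + 23) - 470)/(-87/44 - 311) = (18 - 470)/(-13771/44) = -452*(-44/13771) = 19888/13771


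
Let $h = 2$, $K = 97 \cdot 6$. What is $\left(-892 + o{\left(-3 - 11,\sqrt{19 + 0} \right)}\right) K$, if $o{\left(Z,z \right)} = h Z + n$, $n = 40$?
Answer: $-512160$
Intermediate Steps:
$K = 582$
$o{\left(Z,z \right)} = 40 + 2 Z$ ($o{\left(Z,z \right)} = 2 Z + 40 = 40 + 2 Z$)
$\left(-892 + o{\left(-3 - 11,\sqrt{19 + 0} \right)}\right) K = \left(-892 + \left(40 + 2 \left(-3 - 11\right)\right)\right) 582 = \left(-892 + \left(40 + 2 \left(-14\right)\right)\right) 582 = \left(-892 + \left(40 - 28\right)\right) 582 = \left(-892 + 12\right) 582 = \left(-880\right) 582 = -512160$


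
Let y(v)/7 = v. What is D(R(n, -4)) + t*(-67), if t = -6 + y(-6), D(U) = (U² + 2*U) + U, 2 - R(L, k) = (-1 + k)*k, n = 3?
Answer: 3486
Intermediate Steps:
R(L, k) = 2 - k*(-1 + k) (R(L, k) = 2 - (-1 + k)*k = 2 - k*(-1 + k))
y(v) = 7*v
D(U) = U² + 3*U
t = -48 (t = -6 + 7*(-6) = -6 - 42 = -48)
D(R(n, -4)) + t*(-67) = (2 - 4 - 1*(-4)²)*(3 + (2 - 4 - 1*(-4)²)) - 48*(-67) = (2 - 4 - 1*16)*(3 + (2 - 4 - 1*16)) + 3216 = (2 - 4 - 16)*(3 + (2 - 4 - 16)) + 3216 = -18*(3 - 18) + 3216 = -18*(-15) + 3216 = 270 + 3216 = 3486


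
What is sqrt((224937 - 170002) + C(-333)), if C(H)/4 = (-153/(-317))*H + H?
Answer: sqrt(5321908535)/317 ≈ 230.13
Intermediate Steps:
C(H) = 1880*H/317 (C(H) = 4*((-153/(-317))*H + H) = 4*((-153*(-1/317))*H + H) = 4*(153*H/317 + H) = 4*(470*H/317) = 1880*H/317)
sqrt((224937 - 170002) + C(-333)) = sqrt((224937 - 170002) + (1880/317)*(-333)) = sqrt(54935 - 626040/317) = sqrt(16788355/317) = sqrt(5321908535)/317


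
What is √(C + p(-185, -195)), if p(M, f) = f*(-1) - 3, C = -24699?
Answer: 3*I*√2723 ≈ 156.55*I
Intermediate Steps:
p(M, f) = -3 - f (p(M, f) = -f - 3 = -3 - f)
√(C + p(-185, -195)) = √(-24699 + (-3 - 1*(-195))) = √(-24699 + (-3 + 195)) = √(-24699 + 192) = √(-24507) = 3*I*√2723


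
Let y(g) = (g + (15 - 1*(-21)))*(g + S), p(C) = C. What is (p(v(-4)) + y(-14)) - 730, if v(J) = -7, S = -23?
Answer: -1551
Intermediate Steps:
y(g) = (-23 + g)*(36 + g) (y(g) = (g + (15 - 1*(-21)))*(g - 23) = (g + (15 + 21))*(-23 + g) = (g + 36)*(-23 + g) = (36 + g)*(-23 + g) = (-23 + g)*(36 + g))
(p(v(-4)) + y(-14)) - 730 = (-7 + (-828 + (-14)**2 + 13*(-14))) - 730 = (-7 + (-828 + 196 - 182)) - 730 = (-7 - 814) - 730 = -821 - 730 = -1551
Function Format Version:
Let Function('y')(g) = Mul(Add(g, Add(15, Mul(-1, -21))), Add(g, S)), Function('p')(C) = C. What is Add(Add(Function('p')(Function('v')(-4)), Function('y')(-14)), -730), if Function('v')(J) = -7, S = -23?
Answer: -1551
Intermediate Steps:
Function('y')(g) = Mul(Add(-23, g), Add(36, g)) (Function('y')(g) = Mul(Add(g, Add(15, Mul(-1, -21))), Add(g, -23)) = Mul(Add(g, Add(15, 21)), Add(-23, g)) = Mul(Add(g, 36), Add(-23, g)) = Mul(Add(36, g), Add(-23, g)) = Mul(Add(-23, g), Add(36, g)))
Add(Add(Function('p')(Function('v')(-4)), Function('y')(-14)), -730) = Add(Add(-7, Add(-828, Pow(-14, 2), Mul(13, -14))), -730) = Add(Add(-7, Add(-828, 196, -182)), -730) = Add(Add(-7, -814), -730) = Add(-821, -730) = -1551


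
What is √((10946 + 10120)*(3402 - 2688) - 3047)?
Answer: √15038077 ≈ 3877.9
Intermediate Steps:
√((10946 + 10120)*(3402 - 2688) - 3047) = √(21066*714 - 3047) = √(15041124 - 3047) = √15038077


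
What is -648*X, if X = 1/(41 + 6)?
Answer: -648/47 ≈ -13.787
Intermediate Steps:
X = 1/47 ≈ 0.021277
-648*X = -648*1/47 = -648/47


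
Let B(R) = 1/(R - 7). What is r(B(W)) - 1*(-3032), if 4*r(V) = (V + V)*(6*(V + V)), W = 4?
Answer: 9098/3 ≈ 3032.7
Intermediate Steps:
B(R) = 1/(-7 + R)
r(V) = 6*V² (r(V) = ((V + V)*(6*(V + V)))/4 = ((2*V)*(6*(2*V)))/4 = ((2*V)*(12*V))/4 = (24*V²)/4 = 6*V²)
r(B(W)) - 1*(-3032) = 6*(1/(-7 + 4))² - 1*(-3032) = 6*(1/(-3))² + 3032 = 6*(-⅓)² + 3032 = 6*(⅑) + 3032 = ⅔ + 3032 = 9098/3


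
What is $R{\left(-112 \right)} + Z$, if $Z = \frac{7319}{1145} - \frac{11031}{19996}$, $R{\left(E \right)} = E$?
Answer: $- \frac{2430566811}{22895420} \approx -106.16$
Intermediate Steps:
$Z = \frac{133720229}{22895420}$ ($Z = 7319 \cdot \frac{1}{1145} - \frac{11031}{19996} = \frac{7319}{1145} - \frac{11031}{19996} = \frac{133720229}{22895420} \approx 5.8405$)
$R{\left(-112 \right)} + Z = -112 + \frac{133720229}{22895420} = - \frac{2430566811}{22895420}$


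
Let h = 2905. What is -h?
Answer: -2905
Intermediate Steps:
-h = -1*2905 = -2905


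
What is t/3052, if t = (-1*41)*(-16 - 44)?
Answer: 615/763 ≈ 0.80603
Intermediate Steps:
t = 2460 (t = -41*(-60) = 2460)
t/3052 = 2460/3052 = 2460*(1/3052) = 615/763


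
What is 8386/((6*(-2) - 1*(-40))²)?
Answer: 599/56 ≈ 10.696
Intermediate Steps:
8386/((6*(-2) - 1*(-40))²) = 8386/((-12 + 40)²) = 8386/(28²) = 8386/784 = 8386*(1/784) = 599/56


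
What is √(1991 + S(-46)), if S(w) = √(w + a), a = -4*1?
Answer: √(1991 + 5*I*√2) ≈ 44.621 + 0.07924*I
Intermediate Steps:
a = -4
S(w) = √(-4 + w) (S(w) = √(w - 4) = √(-4 + w))
√(1991 + S(-46)) = √(1991 + √(-4 - 46)) = √(1991 + √(-50)) = √(1991 + 5*I*√2)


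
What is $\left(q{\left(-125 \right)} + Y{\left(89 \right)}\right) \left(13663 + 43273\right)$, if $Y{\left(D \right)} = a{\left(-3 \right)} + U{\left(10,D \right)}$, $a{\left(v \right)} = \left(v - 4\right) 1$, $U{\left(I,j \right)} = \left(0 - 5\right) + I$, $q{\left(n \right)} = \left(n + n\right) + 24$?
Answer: $-12981408$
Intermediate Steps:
$q{\left(n \right)} = 24 + 2 n$ ($q{\left(n \right)} = 2 n + 24 = 24 + 2 n$)
$U{\left(I,j \right)} = -5 + I$
$a{\left(v \right)} = -4 + v$ ($a{\left(v \right)} = \left(-4 + v\right) 1 = -4 + v$)
$Y{\left(D \right)} = -2$ ($Y{\left(D \right)} = \left(-4 - 3\right) + \left(-5 + 10\right) = -7 + 5 = -2$)
$\left(q{\left(-125 \right)} + Y{\left(89 \right)}\right) \left(13663 + 43273\right) = \left(\left(24 + 2 \left(-125\right)\right) - 2\right) \left(13663 + 43273\right) = \left(\left(24 - 250\right) - 2\right) 56936 = \left(-226 - 2\right) 56936 = \left(-228\right) 56936 = -12981408$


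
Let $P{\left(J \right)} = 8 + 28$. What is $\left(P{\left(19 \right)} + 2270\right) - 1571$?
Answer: $735$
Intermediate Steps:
$P{\left(J \right)} = 36$
$\left(P{\left(19 \right)} + 2270\right) - 1571 = \left(36 + 2270\right) - 1571 = 2306 - 1571 = 735$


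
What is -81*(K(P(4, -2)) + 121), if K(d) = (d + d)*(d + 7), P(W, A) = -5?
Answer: -8181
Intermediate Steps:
K(d) = 2*d*(7 + d) (K(d) = (2*d)*(7 + d) = 2*d*(7 + d))
-81*(K(P(4, -2)) + 121) = -81*(2*(-5)*(7 - 5) + 121) = -81*(2*(-5)*2 + 121) = -81*(-20 + 121) = -81*101 = -8181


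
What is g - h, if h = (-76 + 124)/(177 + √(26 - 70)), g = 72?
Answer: 2250360/31373 + 96*I*√11/31373 ≈ 71.729 + 0.010149*I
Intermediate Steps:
h = 48/(177 + 2*I*√11) (h = 48/(177 + √(-44)) = 48/(177 + 2*I*√11) ≈ 0.27081 - 0.010149*I)
g - h = 72 - (8496/31373 - 96*I*√11/31373) = 72 + (-8496/31373 + 96*I*√11/31373) = 2250360/31373 + 96*I*√11/31373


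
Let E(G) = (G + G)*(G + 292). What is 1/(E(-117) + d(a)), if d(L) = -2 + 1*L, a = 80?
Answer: -1/40872 ≈ -2.4467e-5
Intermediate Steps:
d(L) = -2 + L
E(G) = 2*G*(292 + G) (E(G) = (2*G)*(292 + G) = 2*G*(292 + G))
1/(E(-117) + d(a)) = 1/(2*(-117)*(292 - 117) + (-2 + 80)) = 1/(2*(-117)*175 + 78) = 1/(-40950 + 78) = 1/(-40872) = -1/40872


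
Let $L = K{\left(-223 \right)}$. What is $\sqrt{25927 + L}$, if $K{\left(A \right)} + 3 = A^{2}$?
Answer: $\sqrt{75653} \approx 275.05$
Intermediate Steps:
$K{\left(A \right)} = -3 + A^{2}$
$L = 49726$ ($L = -3 + \left(-223\right)^{2} = -3 + 49729 = 49726$)
$\sqrt{25927 + L} = \sqrt{25927 + 49726} = \sqrt{75653}$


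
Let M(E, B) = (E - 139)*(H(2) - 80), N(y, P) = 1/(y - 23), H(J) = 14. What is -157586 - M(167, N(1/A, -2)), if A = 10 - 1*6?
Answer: -155738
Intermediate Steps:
A = 4 (A = 10 - 6 = 4)
N(y, P) = 1/(-23 + y)
M(E, B) = 9174 - 66*E (M(E, B) = (E - 139)*(14 - 80) = (-139 + E)*(-66) = 9174 - 66*E)
-157586 - M(167, N(1/A, -2)) = -157586 - (9174 - 66*167) = -157586 - (9174 - 11022) = -157586 - 1*(-1848) = -157586 + 1848 = -155738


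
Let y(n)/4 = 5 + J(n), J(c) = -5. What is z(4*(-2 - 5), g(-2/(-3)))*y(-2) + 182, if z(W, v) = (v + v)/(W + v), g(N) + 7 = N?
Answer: 182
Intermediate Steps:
g(N) = -7 + N
z(W, v) = 2*v/(W + v) (z(W, v) = (2*v)/(W + v) = 2*v/(W + v))
y(n) = 0 (y(n) = 4*(5 - 5) = 4*0 = 0)
z(4*(-2 - 5), g(-2/(-3)))*y(-2) + 182 = (2*(-7 - 2/(-3))/(4*(-2 - 5) + (-7 - 2/(-3))))*0 + 182 = (2*(-7 - 2*(-⅓))/(4*(-7) + (-7 - 2*(-⅓))))*0 + 182 = (2*(-7 + ⅔)/(-28 + (-7 + ⅔)))*0 + 182 = (2*(-19/3)/(-28 - 19/3))*0 + 182 = (2*(-19/3)/(-103/3))*0 + 182 = (2*(-19/3)*(-3/103))*0 + 182 = (38/103)*0 + 182 = 0 + 182 = 182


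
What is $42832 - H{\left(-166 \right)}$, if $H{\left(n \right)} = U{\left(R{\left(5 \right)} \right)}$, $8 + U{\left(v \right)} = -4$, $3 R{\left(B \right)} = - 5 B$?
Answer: $42844$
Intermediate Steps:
$R{\left(B \right)} = - \frac{5 B}{3}$ ($R{\left(B \right)} = \frac{\left(-5\right) B}{3} = - \frac{5 B}{3}$)
$U{\left(v \right)} = -12$ ($U{\left(v \right)} = -8 - 4 = -12$)
$H{\left(n \right)} = -12$
$42832 - H{\left(-166 \right)} = 42832 - -12 = 42832 + 12 = 42844$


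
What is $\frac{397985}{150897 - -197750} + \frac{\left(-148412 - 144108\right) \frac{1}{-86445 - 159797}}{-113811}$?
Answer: $\frac{5576723423165815}{4885424500700757} \approx 1.1415$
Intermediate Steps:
$\frac{397985}{150897 - -197750} + \frac{\left(-148412 - 144108\right) \frac{1}{-86445 - 159797}}{-113811} = \frac{397985}{150897 + 197750} + - \frac{292520}{-246242} \left(- \frac{1}{113811}\right) = \frac{397985}{348647} + \left(-292520\right) \left(- \frac{1}{246242}\right) \left(- \frac{1}{113811}\right) = 397985 \cdot \frac{1}{348647} + \frac{146260}{123121} \left(- \frac{1}{113811}\right) = \frac{397985}{348647} - \frac{146260}{14012524131} = \frac{5576723423165815}{4885424500700757}$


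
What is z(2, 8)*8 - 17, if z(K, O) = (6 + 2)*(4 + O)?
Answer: 751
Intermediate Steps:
z(K, O) = 32 + 8*O (z(K, O) = 8*(4 + O) = 32 + 8*O)
z(2, 8)*8 - 17 = (32 + 8*8)*8 - 17 = (32 + 64)*8 - 17 = 96*8 - 17 = 768 - 17 = 751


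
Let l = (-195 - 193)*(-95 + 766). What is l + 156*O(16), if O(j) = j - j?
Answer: -260348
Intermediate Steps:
O(j) = 0
l = -260348 (l = -388*671 = -260348)
l + 156*O(16) = -260348 + 156*0 = -260348 + 0 = -260348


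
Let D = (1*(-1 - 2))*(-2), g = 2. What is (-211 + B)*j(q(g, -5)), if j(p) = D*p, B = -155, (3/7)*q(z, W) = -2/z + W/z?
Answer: 17934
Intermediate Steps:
q(z, W) = -14/(3*z) + 7*W/(3*z) (q(z, W) = 7*(-2/z + W/z)/3 = -14/(3*z) + 7*W/(3*z))
D = 6 (D = (1*(-3))*(-2) = -3*(-2) = 6)
j(p) = 6*p
(-211 + B)*j(q(g, -5)) = (-211 - 155)*(6*((7/3)*(-2 - 5)/2)) = -2196*(7/3)*(1/2)*(-7) = -2196*(-49)/6 = -366*(-49) = 17934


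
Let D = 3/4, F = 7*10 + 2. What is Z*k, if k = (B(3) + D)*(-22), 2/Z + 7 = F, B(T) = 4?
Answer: -209/65 ≈ -3.2154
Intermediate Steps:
F = 72 (F = 70 + 2 = 72)
D = ¾ (D = 3*(¼) = ¾ ≈ 0.75000)
Z = 2/65 (Z = 2/(-7 + 72) = 2/65 ≈ 0.030769)
k = -209/2 (k = (4 + ¾)*(-22) = (19/4)*(-22) = -209/2 ≈ -104.50)
Z*k = (2/65)*(-209/2) = -209/65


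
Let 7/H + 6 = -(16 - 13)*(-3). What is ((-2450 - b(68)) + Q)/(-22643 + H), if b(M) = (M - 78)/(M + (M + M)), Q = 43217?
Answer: -4158239/2309348 ≈ -1.8006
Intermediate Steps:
b(M) = (-78 + M)/(3*M) (b(M) = (-78 + M)/(M + 2*M) = (-78 + M)/((3*M)) = (-78 + M)*(1/(3*M)) = (-78 + M)/(3*M))
H = 7/3 (H = 7/(-6 - (16 - 13)*(-3)) = 7/(-6 - 1*3*(-3)) = 7/(-6 - 3*(-3)) = 7/(-6 + 9) = 7/3 ≈ 2.3333)
((-2450 - b(68)) + Q)/(-22643 + H) = ((-2450 - (-78 + 68)/(3*68)) + 43217)/(-22643 + 7/3) = ((-2450 - (-10)/(3*68)) + 43217)/(-67922/3) = ((-2450 - 1*(-5/102)) + 43217)*(-3/67922) = ((-2450 + 5/102) + 43217)*(-3/67922) = (-249895/102 + 43217)*(-3/67922) = (4158239/102)*(-3/67922) = -4158239/2309348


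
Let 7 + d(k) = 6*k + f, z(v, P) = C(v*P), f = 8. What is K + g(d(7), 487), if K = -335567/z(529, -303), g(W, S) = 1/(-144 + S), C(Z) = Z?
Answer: 115259768/54978441 ≈ 2.0965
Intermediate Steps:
z(v, P) = P*v (z(v, P) = v*P = P*v)
d(k) = 1 + 6*k (d(k) = -7 + (6*k + 8) = -7 + (8 + 6*k) = 1 + 6*k)
K = 335567/160287 (K = -335567/((-303*529)) = -335567/(-160287) = -335567*(-1/160287) = 335567/160287 ≈ 2.0935)
K + g(d(7), 487) = 335567/160287 + 1/(-144 + 487) = 335567/160287 + 1/343 = 115259768/54978441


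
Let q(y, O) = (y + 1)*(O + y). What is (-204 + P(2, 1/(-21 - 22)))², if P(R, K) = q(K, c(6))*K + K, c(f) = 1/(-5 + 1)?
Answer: 1052455269415489/25285452196 ≈ 41623.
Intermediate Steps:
c(f) = -¼ (c(f) = 1/(-4) = -¼)
q(y, O) = (1 + y)*(O + y)
P(R, K) = K + K*(-¼ + K² + 3*K/4) (P(R, K) = (-¼ + K + K² - K/4)*K + K = (-¼ + K² + 3*K/4)*K + K = K*(-¼ + K² + 3*K/4) + K = K + K*(-¼ + K² + 3*K/4))
(-204 + P(2, 1/(-21 - 22)))² = (-204 + (3 + 3/(-21 - 22) + 4*(1/(-21 - 22))²)/(4*(-21 - 22)))² = (-204 + (¼)*(3 + 3/(-43) + 4*(1/(-43))²)/(-43))² = (-204 + (¼)*(-1/43)*(3 + 3*(-1/43) + 4*(-1/43)²))² = (-204 + (¼)*(-1/43)*(3 - 3/43 + 4*(1/1849)))² = (-204 + (¼)*(-1/43)*(3 - 3/43 + 4/1849))² = (-204 + (¼)*(-1/43)*(5422/1849))² = (-204 - 2711/159014)² = (-32441567/159014)² = 1052455269415489/25285452196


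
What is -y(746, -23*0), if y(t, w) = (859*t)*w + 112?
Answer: -112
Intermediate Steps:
y(t, w) = 112 + 859*t*w (y(t, w) = 859*t*w + 112 = 112 + 859*t*w)
-y(746, -23*0) = -(112 + 859*746*(-23*0)) = -(112 + 859*746*0) = -(112 + 0) = -1*112 = -112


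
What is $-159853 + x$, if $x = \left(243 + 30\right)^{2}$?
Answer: $-85324$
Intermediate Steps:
$x = 74529$ ($x = 273^{2} = 74529$)
$-159853 + x = -159853 + 74529 = -85324$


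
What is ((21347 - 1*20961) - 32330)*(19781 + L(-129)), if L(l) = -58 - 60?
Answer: -628114872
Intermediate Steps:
L(l) = -118
((21347 - 1*20961) - 32330)*(19781 + L(-129)) = ((21347 - 1*20961) - 32330)*(19781 - 118) = ((21347 - 20961) - 32330)*19663 = (386 - 32330)*19663 = -31944*19663 = -628114872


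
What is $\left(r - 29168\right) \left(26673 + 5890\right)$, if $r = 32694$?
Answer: $114817138$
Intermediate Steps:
$\left(r - 29168\right) \left(26673 + 5890\right) = \left(32694 - 29168\right) \left(26673 + 5890\right) = 3526 \cdot 32563 = 114817138$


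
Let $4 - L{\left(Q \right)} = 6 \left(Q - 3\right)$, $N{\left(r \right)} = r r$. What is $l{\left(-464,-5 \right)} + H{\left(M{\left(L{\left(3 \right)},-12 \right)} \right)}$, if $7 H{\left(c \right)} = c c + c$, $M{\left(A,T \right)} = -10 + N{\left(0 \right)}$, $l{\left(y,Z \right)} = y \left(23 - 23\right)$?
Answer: $\frac{90}{7} \approx 12.857$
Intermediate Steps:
$N{\left(r \right)} = r^{2}$
$l{\left(y,Z \right)} = 0$ ($l{\left(y,Z \right)} = y 0 = 0$)
$L{\left(Q \right)} = 22 - 6 Q$ ($L{\left(Q \right)} = 4 - 6 \left(Q - 3\right) = 4 - 6 \left(-3 + Q\right) = 4 - \left(-18 + 6 Q\right) = 22 - 6 Q$)
$M{\left(A,T \right)} = -10$ ($M{\left(A,T \right)} = -10 + 0^{2} = -10 + 0 = -10$)
$H{\left(c \right)} = \frac{c}{7} + \frac{c^{2}}{7}$ ($H{\left(c \right)} = \frac{c c + c}{7} = \frac{c^{2} + c}{7} = \frac{c + c^{2}}{7} = \frac{c}{7} + \frac{c^{2}}{7}$)
$l{\left(-464,-5 \right)} + H{\left(M{\left(L{\left(3 \right)},-12 \right)} \right)} = 0 + \frac{1}{7} \left(-10\right) \left(1 - 10\right) = 0 + \frac{1}{7} \left(-10\right) \left(-9\right) = 0 + \frac{90}{7} = \frac{90}{7}$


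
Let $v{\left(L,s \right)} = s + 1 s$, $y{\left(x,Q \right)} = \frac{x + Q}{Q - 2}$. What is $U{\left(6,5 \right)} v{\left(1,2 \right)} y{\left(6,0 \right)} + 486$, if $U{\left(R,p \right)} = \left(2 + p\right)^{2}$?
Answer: $-102$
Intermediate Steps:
$y{\left(x,Q \right)} = \frac{Q + x}{-2 + Q}$
$v{\left(L,s \right)} = 2 s$ ($v{\left(L,s \right)} = s + s = 2 s$)
$U{\left(6,5 \right)} v{\left(1,2 \right)} y{\left(6,0 \right)} + 486 = \left(2 + 5\right)^{2} \cdot 2 \cdot 2 \frac{0 + 6}{-2 + 0} + 486 = 7^{2} \cdot 4 \frac{1}{-2} \cdot 6 + 486 = 49 \cdot 4 \left(\left(- \frac{1}{2}\right) 6\right) + 486 = 196 \left(-3\right) + 486 = -588 + 486 = -102$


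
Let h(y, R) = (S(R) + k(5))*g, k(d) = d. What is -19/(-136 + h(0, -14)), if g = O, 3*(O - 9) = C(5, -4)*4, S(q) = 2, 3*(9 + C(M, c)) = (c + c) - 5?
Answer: 171/1777 ≈ 0.096230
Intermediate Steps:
C(M, c) = -32/3 + 2*c/3 (C(M, c) = -9 + ((c + c) - 5)/3 = -9 + (2*c - 5)/3 = -9 + (-5 + 2*c)/3 = -9 + (-5/3 + 2*c/3) = -32/3 + 2*c/3)
O = -79/9 (O = 9 + ((-32/3 + (2/3)*(-4))*4)/3 = 9 + ((-32/3 - 8/3)*4)/3 = 9 + (-40/3*4)/3 = 9 + (1/3)*(-160/3) = 9 - 160/9 = -79/9 ≈ -8.7778)
g = -79/9 ≈ -8.7778
h(y, R) = -553/9 (h(y, R) = (2 + 5)*(-79/9) = 7*(-79/9) = -553/9)
-19/(-136 + h(0, -14)) = -19/(-136 - 553/9) = -19/(-1777/9) = -9/1777*(-19) = 171/1777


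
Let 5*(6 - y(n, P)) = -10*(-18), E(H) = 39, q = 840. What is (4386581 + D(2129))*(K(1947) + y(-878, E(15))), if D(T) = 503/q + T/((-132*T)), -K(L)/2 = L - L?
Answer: -40532013903/308 ≈ -1.3160e+8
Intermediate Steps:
y(n, P) = -30 (y(n, P) = 6 - (-2)*(-18) = 6 - ⅕*180 = 6 - 36 = -30)
K(L) = 0 (K(L) = -2*(L - L) = -2*0 = 0)
D(T) = 1821/3080 (D(T) = 503/840 + T/((-132*T)) = 503*(1/840) + T*(-1/(132*T)) = 503/840 - 1/132 = 1821/3080)
(4386581 + D(2129))*(K(1947) + y(-878, E(15))) = (4386581 + 1821/3080)*(0 - 30) = (13510671301/3080)*(-30) = -40532013903/308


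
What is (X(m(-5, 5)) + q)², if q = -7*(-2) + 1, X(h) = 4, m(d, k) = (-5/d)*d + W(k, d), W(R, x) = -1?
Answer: 361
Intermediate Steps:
m(d, k) = -6 (m(d, k) = (-5/d)*d - 1 = -5 - 1 = -6)
q = 15 (q = 14 + 1 = 15)
(X(m(-5, 5)) + q)² = (4 + 15)² = 19² = 361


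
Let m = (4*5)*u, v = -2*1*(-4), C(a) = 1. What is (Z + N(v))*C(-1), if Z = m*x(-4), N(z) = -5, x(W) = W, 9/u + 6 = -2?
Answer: 85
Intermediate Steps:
u = -9/8 (u = 9/(-6 - 2) = 9/(-8) = 9*(-⅛) = -9/8 ≈ -1.1250)
v = 8 (v = -2*(-4) = 8)
m = -45/2 (m = (4*5)*(-9/8) = 20*(-9/8) = -45/2 ≈ -22.500)
Z = 90 (Z = -45/2*(-4) = 90)
(Z + N(v))*C(-1) = (90 - 5)*1 = 85*1 = 85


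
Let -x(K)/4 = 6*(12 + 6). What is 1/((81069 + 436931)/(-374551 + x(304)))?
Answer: -53569/74000 ≈ -0.72391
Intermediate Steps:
x(K) = -432 (x(K) = -24*(12 + 6) = -24*18 = -4*108 = -432)
1/((81069 + 436931)/(-374551 + x(304))) = 1/((81069 + 436931)/(-374551 - 432)) = 1/(518000/(-374983)) = 1/(518000*(-1/374983)) = 1/(-74000/53569) = -53569/74000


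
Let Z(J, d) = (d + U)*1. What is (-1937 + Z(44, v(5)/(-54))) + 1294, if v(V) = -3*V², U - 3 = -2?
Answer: -11531/18 ≈ -640.61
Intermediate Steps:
U = 1 (U = 3 - 2 = 1)
Z(J, d) = 1 + d (Z(J, d) = (d + 1)*1 = (1 + d)*1 = 1 + d)
(-1937 + Z(44, v(5)/(-54))) + 1294 = (-1937 + (1 - 3*5²/(-54))) + 1294 = (-1937 + (1 - 3*25*(-1/54))) + 1294 = (-1937 + (1 - 75*(-1/54))) + 1294 = (-1937 + (1 + 25/18)) + 1294 = (-1937 + 43/18) + 1294 = -34823/18 + 1294 = -11531/18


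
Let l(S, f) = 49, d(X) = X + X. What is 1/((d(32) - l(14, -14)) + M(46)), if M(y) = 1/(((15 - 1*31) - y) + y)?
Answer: 16/239 ≈ 0.066946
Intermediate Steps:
d(X) = 2*X
M(y) = -1/16 (M(y) = 1/(((15 - 31) - y) + y) = 1/((-16 - y) + y) = 1/(-16) = -1/16)
1/((d(32) - l(14, -14)) + M(46)) = 1/((2*32 - 1*49) - 1/16) = 1/((64 - 49) - 1/16) = 1/(15 - 1/16) = 1/(239/16) = 16/239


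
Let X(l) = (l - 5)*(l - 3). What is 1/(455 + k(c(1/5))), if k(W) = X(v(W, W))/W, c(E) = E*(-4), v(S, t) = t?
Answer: 20/8549 ≈ 0.0023395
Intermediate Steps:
X(l) = (-5 + l)*(-3 + l)
c(E) = -4*E
k(W) = (15 + W² - 8*W)/W
1/(455 + k(c(1/5))) = 1/(455 + (-8 - 4/5 + 15/((-4/5)))) = 1/(455 + (-8 - 4*⅕ + 15/((-4*⅕)))) = 1/(455 + (-8 - ⅘ + 15/(-⅘))) = 1/(455 + (-8 - ⅘ + 15*(-5/4))) = 1/(455 + (-8 - ⅘ - 75/4)) = 1/(455 - 551/20) = 1/(8549/20) = 20/8549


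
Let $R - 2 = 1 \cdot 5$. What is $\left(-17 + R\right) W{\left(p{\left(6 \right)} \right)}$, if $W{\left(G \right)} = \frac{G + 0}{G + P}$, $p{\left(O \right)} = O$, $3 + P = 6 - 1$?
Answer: $- \frac{15}{2} \approx -7.5$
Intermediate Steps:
$P = 2$ ($P = -3 + \left(6 - 1\right) = -3 + 5 = 2$)
$R = 7$ ($R = 2 + 1 \cdot 5 = 2 + 5 = 7$)
$W{\left(G \right)} = \frac{G}{2 + G}$ ($W{\left(G \right)} = \frac{G + 0}{G + 2} = \frac{G}{2 + G}$)
$\left(-17 + R\right) W{\left(p{\left(6 \right)} \right)} = \left(-17 + 7\right) \frac{6}{2 + 6} = - 10 \cdot \frac{6}{8} = - 10 \cdot 6 \cdot \frac{1}{8} = \left(-10\right) \frac{3}{4} = - \frac{15}{2}$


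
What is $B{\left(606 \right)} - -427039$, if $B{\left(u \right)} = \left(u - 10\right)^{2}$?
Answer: $782255$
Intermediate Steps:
$B{\left(u \right)} = \left(-10 + u\right)^{2}$
$B{\left(606 \right)} - -427039 = \left(-10 + 606\right)^{2} - -427039 = 596^{2} + 427039 = 355216 + 427039 = 782255$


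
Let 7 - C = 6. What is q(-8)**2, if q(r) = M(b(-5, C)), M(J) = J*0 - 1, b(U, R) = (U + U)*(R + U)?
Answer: 1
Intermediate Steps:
C = 1 (C = 7 - 1*6 = 7 - 6 = 1)
b(U, R) = 2*U*(R + U) (b(U, R) = (2*U)*(R + U) = 2*U*(R + U))
M(J) = -1 (M(J) = 0 - 1 = -1)
q(r) = -1
q(-8)**2 = (-1)**2 = 1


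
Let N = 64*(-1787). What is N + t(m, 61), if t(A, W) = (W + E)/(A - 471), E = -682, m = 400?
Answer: -8119507/71 ≈ -1.1436e+5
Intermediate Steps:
t(A, W) = (-682 + W)/(-471 + A) (t(A, W) = (W - 682)/(A - 471) = (-682 + W)/(-471 + A))
N = -114368
N + t(m, 61) = -114368 + (-682 + 61)/(-471 + 400) = -114368 - 621/(-71) = -114368 - 1/71*(-621) = -114368 + 621/71 = -8119507/71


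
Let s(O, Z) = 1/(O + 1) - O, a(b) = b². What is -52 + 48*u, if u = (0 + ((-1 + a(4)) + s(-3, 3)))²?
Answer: 14648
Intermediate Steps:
s(O, Z) = 1/(1 + O) - O
u = 1225/4 (u = (0 + ((-1 + 4²) + (1 - 1*(-3) - 1*(-3)²)/(1 - 3)))² = (0 + ((-1 + 16) + (1 + 3 - 1*9)/(-2)))² = (0 + (15 - (1 + 3 - 9)/2))² = (0 + (15 - ½*(-5)))² = (0 + (15 + 5/2))² = (0 + 35/2)² = (35/2)² = 1225/4 ≈ 306.25)
-52 + 48*u = -52 + 48*(1225/4) = -52 + 14700 = 14648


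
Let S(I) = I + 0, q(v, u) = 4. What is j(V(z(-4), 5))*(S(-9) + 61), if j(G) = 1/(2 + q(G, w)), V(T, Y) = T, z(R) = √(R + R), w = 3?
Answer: 26/3 ≈ 8.6667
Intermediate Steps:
z(R) = √2*√R (z(R) = √(2*R) = √2*√R)
j(G) = ⅙ (j(G) = 1/(2 + 4) = 1/6 = ⅙)
S(I) = I
j(V(z(-4), 5))*(S(-9) + 61) = (-9 + 61)/6 = (⅙)*52 = 26/3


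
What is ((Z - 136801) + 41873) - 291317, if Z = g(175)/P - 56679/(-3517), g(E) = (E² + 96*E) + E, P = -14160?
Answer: -240433049137/622509 ≈ -3.8623e+5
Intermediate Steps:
g(E) = E² + 97*E
Z = 7939568/622509 (Z = (175*(97 + 175))/(-14160) - 56679/(-3517) = (175*272)*(-1/14160) - 56679*(-1/3517) = 47600*(-1/14160) + 56679/3517 = -595/177 + 56679/3517 = 7939568/622509 ≈ 12.754)
((Z - 136801) + 41873) - 291317 = ((7939568/622509 - 136801) + 41873) - 291317 = (-85151914141/622509 + 41873) - 291317 = -59085594784/622509 - 291317 = -240433049137/622509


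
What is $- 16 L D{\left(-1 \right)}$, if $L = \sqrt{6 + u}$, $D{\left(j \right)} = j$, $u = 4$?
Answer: $16 \sqrt{10} \approx 50.596$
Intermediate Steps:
$L = \sqrt{10}$ ($L = \sqrt{6 + 4} = \sqrt{10} \approx 3.1623$)
$- 16 L D{\left(-1 \right)} = - 16 \sqrt{10} \left(-1\right) = 16 \sqrt{10}$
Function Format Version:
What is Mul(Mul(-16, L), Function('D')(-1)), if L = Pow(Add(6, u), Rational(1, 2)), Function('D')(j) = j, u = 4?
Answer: Mul(16, Pow(10, Rational(1, 2))) ≈ 50.596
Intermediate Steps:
L = Pow(10, Rational(1, 2)) (L = Pow(Add(6, 4), Rational(1, 2)) = Pow(10, Rational(1, 2)) ≈ 3.1623)
Mul(Mul(-16, L), Function('D')(-1)) = Mul(Mul(-16, Pow(10, Rational(1, 2))), -1) = Mul(16, Pow(10, Rational(1, 2)))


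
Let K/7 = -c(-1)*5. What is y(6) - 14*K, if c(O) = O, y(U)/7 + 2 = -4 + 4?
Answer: -504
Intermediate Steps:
y(U) = -14 (y(U) = -14 + 7*(-4 + 4) = -14 + 7*0 = -14 + 0 = -14)
K = 35 (K = 7*(-1*(-1)*5) = 7*(1*5) = 7*5 = 35)
y(6) - 14*K = -14 - 14*35 = -14 - 490 = -504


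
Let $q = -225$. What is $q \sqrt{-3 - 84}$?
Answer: $- 225 i \sqrt{87} \approx - 2098.7 i$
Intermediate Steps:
$q \sqrt{-3 - 84} = - 225 \sqrt{-3 - 84} = - 225 \sqrt{-87} = - 225 i \sqrt{87}$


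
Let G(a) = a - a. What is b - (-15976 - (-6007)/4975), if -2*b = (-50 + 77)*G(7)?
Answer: 79474593/4975 ≈ 15975.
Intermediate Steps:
G(a) = 0
b = 0 (b = -(-50 + 77)*0/2 = -27*0/2 = -½*0 = 0)
b - (-15976 - (-6007)/4975) = 0 - (-15976 - (-6007)/4975) = 0 - (-15976 - 1*(-6007/4975)) = 0 - (-15976 + 6007/4975) = 0 - 1*(-79474593/4975) = 0 + 79474593/4975 = 79474593/4975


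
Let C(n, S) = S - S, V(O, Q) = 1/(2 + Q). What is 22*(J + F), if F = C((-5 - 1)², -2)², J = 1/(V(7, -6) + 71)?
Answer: 88/283 ≈ 0.31095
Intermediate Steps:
C(n, S) = 0
J = 4/283 (J = 1/(1/(2 - 6) + 71) = 1/(1/(-4) + 71) = 1/(-¼ + 71) = 1/(283/4) = 4/283 ≈ 0.014134)
F = 0 (F = 0² = 0)
22*(J + F) = 22*(4/283 + 0) = 22*(4/283) = 88/283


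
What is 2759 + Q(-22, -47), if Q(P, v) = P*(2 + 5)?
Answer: 2605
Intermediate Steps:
Q(P, v) = 7*P (Q(P, v) = P*7 = 7*P)
2759 + Q(-22, -47) = 2759 + 7*(-22) = 2759 - 154 = 2605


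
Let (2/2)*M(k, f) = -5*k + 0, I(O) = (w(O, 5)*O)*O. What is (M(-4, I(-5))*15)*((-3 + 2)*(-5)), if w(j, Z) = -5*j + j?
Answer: 1500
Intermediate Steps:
w(j, Z) = -4*j
I(O) = -4*O³ (I(O) = ((-4*O)*O)*O = (-4*O²)*O = -4*O³)
M(k, f) = -5*k (M(k, f) = -5*k + 0 = -5*k)
(M(-4, I(-5))*15)*((-3 + 2)*(-5)) = (-5*(-4)*15)*((-3 + 2)*(-5)) = (20*15)*(-1*(-5)) = 300*5 = 1500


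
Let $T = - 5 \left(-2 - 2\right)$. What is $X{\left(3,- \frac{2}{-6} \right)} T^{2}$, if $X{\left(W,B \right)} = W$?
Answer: $1200$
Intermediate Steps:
$T = 20$ ($T = \left(-5\right) \left(-4\right) = 20$)
$X{\left(3,- \frac{2}{-6} \right)} T^{2} = 3 \cdot 20^{2} = 3 \cdot 400 = 1200$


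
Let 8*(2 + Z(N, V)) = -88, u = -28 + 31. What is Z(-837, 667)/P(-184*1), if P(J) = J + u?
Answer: 13/181 ≈ 0.071823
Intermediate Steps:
u = 3
Z(N, V) = -13 (Z(N, V) = -2 + (⅛)*(-88) = -2 - 11 = -13)
P(J) = 3 + J (P(J) = J + 3 = 3 + J)
Z(-837, 667)/P(-184*1) = -13/(3 - 184*1) = -13/(3 - 184) = -13/(-181) = -13*(-1/181) = 13/181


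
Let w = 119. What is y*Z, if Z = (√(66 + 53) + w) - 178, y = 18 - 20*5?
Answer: 4838 - 82*√119 ≈ 3943.5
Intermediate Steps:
y = -82 (y = 18 - 100 = -82)
Z = -59 + √119 (Z = (√(66 + 53) + 119) - 178 = (√119 + 119) - 178 = (119 + √119) - 178 = -59 + √119 ≈ -48.091)
y*Z = -82*(-59 + √119) = 4838 - 82*√119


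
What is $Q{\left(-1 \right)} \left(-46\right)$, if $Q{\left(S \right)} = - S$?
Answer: $-46$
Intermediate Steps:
$Q{\left(-1 \right)} \left(-46\right) = \left(-1\right) \left(-1\right) \left(-46\right) = 1 \left(-46\right) = -46$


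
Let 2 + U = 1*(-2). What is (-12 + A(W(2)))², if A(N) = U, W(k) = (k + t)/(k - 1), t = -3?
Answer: 256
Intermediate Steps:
U = -4 (U = -2 + 1*(-2) = -2 - 2 = -4)
W(k) = (-3 + k)/(-1 + k) (W(k) = (k - 3)/(k - 1) = (-3 + k)/(-1 + k))
A(N) = -4
(-12 + A(W(2)))² = (-12 - 4)² = (-16)² = 256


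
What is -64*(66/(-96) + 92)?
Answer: -5844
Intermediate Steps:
-64*(66/(-96) + 92) = -64*(66*(-1/96) + 92) = -64*(-11/16 + 92) = -64*1461/16 = -5844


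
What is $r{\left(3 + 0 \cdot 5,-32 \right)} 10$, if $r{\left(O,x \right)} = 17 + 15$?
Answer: $320$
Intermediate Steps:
$r{\left(O,x \right)} = 32$
$r{\left(3 + 0 \cdot 5,-32 \right)} 10 = 32 \cdot 10 = 320$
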